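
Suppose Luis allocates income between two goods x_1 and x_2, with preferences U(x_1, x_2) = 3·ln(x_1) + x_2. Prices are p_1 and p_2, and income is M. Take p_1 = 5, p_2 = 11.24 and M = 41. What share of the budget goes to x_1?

At the given prices: x_1* = 3·11.24/5 = 6.744, and x_2* = 0.6477.
Expenditure on x_1: 5·6.744 = 33.72; share = 0.8224.

share on x_1 = 0.8224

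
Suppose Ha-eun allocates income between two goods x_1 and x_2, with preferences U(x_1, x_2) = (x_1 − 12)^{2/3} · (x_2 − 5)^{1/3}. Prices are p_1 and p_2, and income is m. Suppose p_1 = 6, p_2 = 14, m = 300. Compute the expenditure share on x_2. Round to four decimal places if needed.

share on x_2 = 0.4089

Let x_1' = x_1−12, x_2' = x_2−5. MRS = 2·x_2'/x_1' = p_1/p_2.
After buying the subsistence bundle (12, 5), a share 2/3 of the remaining income goes to x_1: x_1* = 12 + 2/3·(m − 12p_1 − 5p_2)/p_1.
Discretionary income = 300 − 12·6 − 5·14 = 158; x_1* = 12 + 2/3·158/6 = 29.5556; x_2* = 5 + 1/3·158/14 = 8.7619.
Expenditure on x_2: 14·8.7619 = 122.6667; share = 0.4089.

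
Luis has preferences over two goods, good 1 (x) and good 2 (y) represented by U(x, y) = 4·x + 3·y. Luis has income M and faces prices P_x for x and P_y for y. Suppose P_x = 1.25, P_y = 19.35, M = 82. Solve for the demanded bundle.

x* = 65.6, y* = 0

Linear utility — the consumer picks whichever good has higher MU/price: 4/1.25 = 3.2 vs 3/19.35 = 0.155.
x gives more utility per dollar, so spend all income on x: x* = M/P_x, y* = 0.
Numerically: x* = 65.6, y* = 0.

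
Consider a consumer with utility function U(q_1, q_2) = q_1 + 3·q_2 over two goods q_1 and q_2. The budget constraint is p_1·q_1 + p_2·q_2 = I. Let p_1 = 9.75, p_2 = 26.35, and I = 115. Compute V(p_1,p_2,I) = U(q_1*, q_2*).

Perfect substitutes: compare marginal utility per dollar. 1/p_1 vs 3/p_2 → 0.1026 vs 0.1139.
q_2 gives more utility per dollar, so spend all income on q_2: q_2* = I/p_2, q_1* = 0.
Numerically: q_1* = 0, q_2* = 4.3643.
Utility at the optimum: U(0, 4.3643) = 13.093.

V = 13.093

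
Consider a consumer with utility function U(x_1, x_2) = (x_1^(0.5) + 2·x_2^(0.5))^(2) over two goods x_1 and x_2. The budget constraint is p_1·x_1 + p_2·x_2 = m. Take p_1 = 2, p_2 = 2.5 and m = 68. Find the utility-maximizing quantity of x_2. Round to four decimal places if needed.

x_2* = 20.7238

From the CES first-order condition, (1/2)·(x_2/x_1)^(0.5) = p_1/p_2.
Solve for the ratio: x_2/x_1 = [2·p_1/p_2]^(2).
Substitute x_2 = (x_2/x_1)·x_1 into the budget: x_1* = m/(p_1 + p_2·(x_2/x_1)).
Numerically x_2/x_1 = 2.56, so x_1* = 68/(2 + 2.5·2.56) = 8.0952 and x_2* = 2.56·8.0952 = 20.7238.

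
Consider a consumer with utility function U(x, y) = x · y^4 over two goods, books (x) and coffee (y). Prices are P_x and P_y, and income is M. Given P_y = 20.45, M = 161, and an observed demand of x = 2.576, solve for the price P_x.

MU_x/MU_y = (y)/(4·x); tangency sets this equal to P_x/P_y.
So P_y·y = 4·P_x·x; combined with the budget, a share 0.2 of income goes to x.
Demand: x*(P_x,P_y,M) = 0.2·M/P_x and y* = 0.8·M/P_y.
Set x* = 2.576 in the demand function and solve for P_x: P_x = 12.5.

P_x = 12.5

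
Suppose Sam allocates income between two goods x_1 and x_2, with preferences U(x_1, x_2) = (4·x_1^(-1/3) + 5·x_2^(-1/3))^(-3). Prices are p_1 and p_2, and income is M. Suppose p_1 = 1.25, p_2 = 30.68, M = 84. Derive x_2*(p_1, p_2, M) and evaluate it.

With the ratio pinned down, the budget gives x_1* = M/(p_1 + p_2·(x_2/x_1)) and x_2* = (x_2/x_1)·x_1*.
Numerically x_2/x_1 = 0.107207, so x_1* = 84/(1.25 + 30.68·0.107207) = 18.5058 and x_2* = 0.107207·18.5058 = 1.984.

x_2* = 1.984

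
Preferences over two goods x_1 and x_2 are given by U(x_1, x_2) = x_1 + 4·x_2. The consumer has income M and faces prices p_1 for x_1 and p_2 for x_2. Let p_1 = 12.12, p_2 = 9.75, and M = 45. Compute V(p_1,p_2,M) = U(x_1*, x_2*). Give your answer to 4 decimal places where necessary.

Perfect substitutes: compare marginal utility per dollar. 1/p_1 vs 4/p_2 → 0.0825 vs 0.4103.
x_2 gives more utility per dollar, so spend all income on x_2: x_2* = M/p_2, x_1* = 0.
Numerically: x_1* = 0, x_2* = 4.6154.
Utility at the optimum: U(0, 4.6154) = 18.4615.

V = 18.4615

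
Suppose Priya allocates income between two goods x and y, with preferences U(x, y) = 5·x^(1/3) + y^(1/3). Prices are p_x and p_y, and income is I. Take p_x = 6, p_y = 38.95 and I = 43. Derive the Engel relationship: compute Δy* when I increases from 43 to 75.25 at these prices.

Δy* = 0.0281

From the CES first-order condition, 5·(y/x)^(2/3) = p_x/p_y.
Solve for the ratio: y/x = [(1/5)·p_x/p_y]^(1.5).
With the ratio pinned down, the budget gives x* = I/(p_x + p_y·(y/x)) and y* = (y/x)·x*.
Numerically y/x = 0.005408, so x* = 43/(6 + 38.95·0.005408) = 6.9236 and y* = 0.005408·6.9236 = 0.0374.
At I' = 75.25: y* = 0.0655. Change: 0.0655 − 0.0374 = 0.0281.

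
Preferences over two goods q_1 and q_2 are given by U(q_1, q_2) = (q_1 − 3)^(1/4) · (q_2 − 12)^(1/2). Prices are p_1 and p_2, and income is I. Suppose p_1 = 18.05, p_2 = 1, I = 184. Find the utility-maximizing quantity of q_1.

q_1* = 5.1764

This is Cobb-Douglas in (q_1−3, q_2−12): tangency gives 0.25·p_2·(q_2−12) = 0.5·p_1·(q_1−3).
After buying the subsistence bundle (3, 12), a share 1/3 of the remaining income goes to q_1: q_1* = 3 + 1/3·(I − 3p_1 − 12p_2)/p_1.
Discretionary income = 184 − 3·18.05 − 12·1 = 117.85; q_1* = 3 + 1/3·117.85/18.05 = 5.1764.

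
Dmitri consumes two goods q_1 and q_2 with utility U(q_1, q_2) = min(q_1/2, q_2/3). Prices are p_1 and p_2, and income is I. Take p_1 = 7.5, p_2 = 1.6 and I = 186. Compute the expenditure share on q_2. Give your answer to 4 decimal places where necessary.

With perfect complements, no substitution: consume in ratio q_1:q_2 = 2:3.
Budget: p_1·q_1 + p_2·(3/2)·q_1 = I, so (2·p_1 + 3·p_2)·q_1 = 2·I.
Demand: q_1*(p_1,p_2,I) = 2·I/(2·p_1 + 3·p_2), q_2* = 3·I/(2·p_1 + 3·p_2).
Here 2·7.5 + 3·1.6 = 19.8, giving q_1* = 18.7879 and q_2* = 28.1818.
Expenditure on q_2: 1.6·28.1818 = 45.0909; share = 0.2424.

share on q_2 = 0.2424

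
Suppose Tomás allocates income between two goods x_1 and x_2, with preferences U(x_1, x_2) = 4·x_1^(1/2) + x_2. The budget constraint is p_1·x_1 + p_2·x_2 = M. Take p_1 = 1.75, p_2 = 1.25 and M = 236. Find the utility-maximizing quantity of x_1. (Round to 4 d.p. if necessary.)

x_1* = 2.0408

Set MRS = p_1/p_2: 2·x_1^(−1/2) = p_1/p_2.
Solve: √x_1 = 2·p_2/p_1, so x_1*(p_1,p_2) = (2·p_2/p_1)², and x_2* = (M − p_1·x_1*)/p_2.
Plugging in: x_1* = (2·1.25/1.75)² = 2.0408.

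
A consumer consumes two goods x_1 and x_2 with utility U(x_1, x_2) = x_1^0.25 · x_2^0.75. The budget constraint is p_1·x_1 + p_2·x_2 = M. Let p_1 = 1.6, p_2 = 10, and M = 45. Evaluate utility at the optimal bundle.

V = 4.0547

MU_x_1/MU_x_2 = (0.25·x_2)/(0.75·x_1); tangency sets this equal to p_1/p_2.
Rearranging, p_2·x_2 = 3·p_1·x_1. Substituting into the budget gives p_1·x_1·(1 + 3) = M.
Demand: x_1*(p_1,p_2,M) = 0.25·M/p_1 and x_2* = 0.75·M/p_2.
At p_1=1.6, p_2=10, M=45: x_1* = 0.25·45/1.6 = 7.0312, x_2* = 3.375.
Utility at the optimum: U(7.0312, 3.375) = 4.0547.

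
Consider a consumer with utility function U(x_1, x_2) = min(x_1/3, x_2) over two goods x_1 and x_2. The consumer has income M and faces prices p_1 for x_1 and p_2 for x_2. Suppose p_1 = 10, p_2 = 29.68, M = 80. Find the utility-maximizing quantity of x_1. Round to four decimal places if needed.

With perfect complements, no substitution: consume in ratio x_1:x_2 = 3:1.
Budget: p_1·x_1 + p_2·(1/3)·x_1 = M, so (3·p_1 + p_2)·x_1 = 3·M.
Demand: x_1*(p_1,p_2,M) = 3·M/(3·p_1 + p_2), x_2* = M/(3·p_1 + p_2).
Here 3·10 + 29.68 = 59.68, giving x_1* = 4.0214.

x_1* = 4.0214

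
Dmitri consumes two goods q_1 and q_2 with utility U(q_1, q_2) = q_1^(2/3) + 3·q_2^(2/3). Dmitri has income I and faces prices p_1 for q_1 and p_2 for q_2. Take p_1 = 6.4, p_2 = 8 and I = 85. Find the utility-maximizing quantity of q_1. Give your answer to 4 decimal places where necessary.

q_1* = 0.7265

MU_q_1 ∝ q_1^(-1/3), MU_q_2 ∝ 3·q_2^(-1/3), so MRS = (1/3)·(q_2/q_1)^(1/3) = p_1/p_2.
Hence q_2/q_1 = (3·p_1/p_2)^(1/(1/3)), i.e. raised to the 3 power.
Substitute q_2 = (q_2/q_1)·q_1 into the budget: q_1* = I/(p_1 + p_2·(q_2/q_1)).
Numerically q_2/q_1 = 13.824, so q_1* = 85/(6.4 + 8·13.824) = 0.7265.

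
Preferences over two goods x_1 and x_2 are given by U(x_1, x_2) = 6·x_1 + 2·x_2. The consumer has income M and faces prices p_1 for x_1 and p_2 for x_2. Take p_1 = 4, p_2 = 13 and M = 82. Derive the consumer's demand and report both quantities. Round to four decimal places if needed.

Linear utility — the consumer picks whichever good has higher MU/price: 6/4 = 1.5 vs 2/13 = 0.1538.
x_1 gives more utility per dollar, so spend all income on x_1: x_1* = M/p_1, x_2* = 0.
Numerically: x_1* = 20.5, x_2* = 0.

x_1* = 20.5, x_2* = 0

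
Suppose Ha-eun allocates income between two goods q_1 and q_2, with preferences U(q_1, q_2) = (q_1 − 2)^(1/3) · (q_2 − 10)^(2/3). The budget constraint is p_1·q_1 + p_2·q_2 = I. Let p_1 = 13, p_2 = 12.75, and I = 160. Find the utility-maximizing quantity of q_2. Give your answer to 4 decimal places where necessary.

Let q_1' = q_1−2, q_2' = q_2−10. MRS = (1/2)·q_2'/q_1' = p_1/p_2.
After buying the subsistence bundle (2, 10), a share 1/3 of the remaining income goes to q_1: q_1* = 2 + 1/3·(I − 2p_1 − 10p_2)/p_1.
Discretionary income = 160 − 2·13 − 10·12.75 = 6.5; q_2* = 10 + 2/3·6.5/12.75 = 10.3399.

q_2* = 10.3399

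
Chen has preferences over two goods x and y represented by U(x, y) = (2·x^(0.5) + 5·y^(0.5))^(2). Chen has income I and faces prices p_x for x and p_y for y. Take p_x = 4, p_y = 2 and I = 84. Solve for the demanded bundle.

x* = 1.5556, y* = 38.8889

With the ratio pinned down, the budget gives x* = I/(p_x + p_y·(y/x)) and y* = (y/x)·x*.
Numerically y/x = 25, so x* = 84/(4 + 2·25) = 1.5556 and y* = 25·1.5556 = 38.8889.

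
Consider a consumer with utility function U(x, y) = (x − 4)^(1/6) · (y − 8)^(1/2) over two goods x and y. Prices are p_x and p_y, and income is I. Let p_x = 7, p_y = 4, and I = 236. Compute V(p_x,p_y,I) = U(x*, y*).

MRS = (1/3)·(y−8)/(x−4). Tangency with p_x/p_y gives y−8 = 3·(p_x/p_y)·(x−4).
After buying the subsistence bundle (4, 8), a share 0.25 of the remaining income goes to x: x* = 4 + 0.25·(I − 4p_x − 8p_y)/p_x.
Discretionary income = 236 − 4·7 − 8·4 = 176; x* = 4 + 0.25·176/7 = 10.2857; y* = 8 + 0.75·176/4 = 41.
Utility at the optimum: U(10.2857, 41) = 7.804.

V = 7.804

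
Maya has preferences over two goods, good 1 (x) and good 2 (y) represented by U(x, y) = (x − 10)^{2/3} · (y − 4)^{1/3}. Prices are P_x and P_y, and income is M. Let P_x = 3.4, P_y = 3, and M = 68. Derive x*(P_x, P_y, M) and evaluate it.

x* = 14.3137

This is Cobb-Douglas in (x−10, y−4): tangency gives 2/3·P_y·(y−4) = 1/3·P_x·(x−10).
After buying the subsistence bundle (10, 4), a share 2/3 of the remaining income goes to x: x* = 10 + 2/3·(M − 10P_x − 4P_y)/P_x.
Discretionary income = 68 − 10·3.4 − 4·3 = 22; x* = 10 + 2/3·22/3.4 = 14.3137.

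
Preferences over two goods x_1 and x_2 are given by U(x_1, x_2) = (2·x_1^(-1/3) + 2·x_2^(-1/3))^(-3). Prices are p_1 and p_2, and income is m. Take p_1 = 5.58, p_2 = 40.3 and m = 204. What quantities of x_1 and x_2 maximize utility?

x_1* = 13.8516, x_2* = 3.1441

MRS = MU_x_1/MU_x_2 = (x_2/x_1)^(4/3). Set equal to p_1/p_2.
Solve for the ratio: x_2/x_1 = [p_1/p_2]^(0.75).
With the ratio pinned down, the budget gives x_1* = m/(p_1 + p_2·(x_2/x_1)) and x_2* = (x_2/x_1)·x_1*.
Numerically x_2/x_1 = 0.226985, so x_1* = 204/(5.58 + 40.3·0.226985) = 13.8516 and x_2* = 0.226985·13.8516 = 3.1441.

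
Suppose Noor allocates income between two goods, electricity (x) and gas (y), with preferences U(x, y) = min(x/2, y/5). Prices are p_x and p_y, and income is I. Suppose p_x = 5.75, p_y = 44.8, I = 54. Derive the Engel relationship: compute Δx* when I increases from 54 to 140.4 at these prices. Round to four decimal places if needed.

With perfect complements, no substitution: consume in ratio x:y = 2:5.
Budget: p_x·x + p_y·(5/2)·x = I, so (2·p_x + 5·p_y)·x = 2·I.
Demand: x*(p_x,p_y,I) = 2·I/(2·p_x + 5·p_y), y* = 5·I/(2·p_x + 5·p_y).
Here 2·5.75 + 5·44.8 = 235.5, giving x* = 0.4586.
At I' = 140.4: x* = 1.1924. Change: 1.1924 − 0.4586 = 0.7338.

Δx* = 0.7338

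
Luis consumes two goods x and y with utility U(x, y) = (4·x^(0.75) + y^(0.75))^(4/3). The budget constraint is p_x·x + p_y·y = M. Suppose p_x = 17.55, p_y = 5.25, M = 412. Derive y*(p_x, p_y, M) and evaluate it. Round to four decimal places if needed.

MRS = MU_x/MU_y = 4·(y/x)^(0.25). Set equal to p_x/p_y.
Solve for the ratio: y/x = [(1/4)·p_x/p_y]^(4).
Substitute y = (y/x)·x into the budget: x* = M/(p_x + p_y·(y/x)).
Numerically y/x = 0.487788, so x* = 412/(17.55 + 5.25·0.487788) = 20.4864 and y* = 0.487788·20.4864 = 9.993.

y* = 9.993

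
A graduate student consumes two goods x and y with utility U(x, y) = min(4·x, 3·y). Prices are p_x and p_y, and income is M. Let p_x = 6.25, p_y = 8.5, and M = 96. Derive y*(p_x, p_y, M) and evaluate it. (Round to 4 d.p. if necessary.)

y* = 7.2796

Leontief preferences: the optimum is at the kink where x/3 = y/4, i.e. y = (4/3)·x.
Budget: p_x·x + p_y·(4/3)·x = M, so (3·p_x + 4·p_y)·x = 3·M.
Demand: x*(p_x,p_y,M) = 3·M/(3·p_x + 4·p_y), y* = 4·M/(3·p_x + 4·p_y).
Here 3·6.25 + 4·8.5 = 52.75, giving y* = 7.2796.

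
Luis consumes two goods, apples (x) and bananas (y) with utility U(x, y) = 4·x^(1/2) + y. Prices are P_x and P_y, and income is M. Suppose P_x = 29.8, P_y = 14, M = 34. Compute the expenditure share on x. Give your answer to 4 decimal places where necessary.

share on x = 0.7738

Set MRS = P_x/P_y: 2·x^(−1/2) = P_x/P_y.
Solve: √x = 2·P_y/P_x, so x*(P_x,P_y) = (2·P_y/P_x)², and y* = (M − P_x·x*)/P_y.
Plugging in: x* = (2·14/29.8)² = 0.8828, y* = 0.5494.
Expenditure on x: 29.8·0.8828 = 26.3087; share = 0.7738.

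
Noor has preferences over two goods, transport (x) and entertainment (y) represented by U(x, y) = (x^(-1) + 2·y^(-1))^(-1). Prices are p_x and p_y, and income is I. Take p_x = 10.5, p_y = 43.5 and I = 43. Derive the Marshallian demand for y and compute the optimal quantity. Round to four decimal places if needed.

From the CES first-order condition, (1/2)·(y/x)^(2) = p_x/p_y.
Hence y/x = (2·p_x/p_y)^(1/(2)), i.e. raised to the 0.5 power.
Substitute y = (y/x)·x into the budget: x* = I/(p_x + p_y·(y/x)).
Numerically y/x = 0.694808, so x* = 43/(10.5 + 43.5·0.694808) = 1.0559 and y* = 0.694808·1.0559 = 0.7336.

y* = 0.7336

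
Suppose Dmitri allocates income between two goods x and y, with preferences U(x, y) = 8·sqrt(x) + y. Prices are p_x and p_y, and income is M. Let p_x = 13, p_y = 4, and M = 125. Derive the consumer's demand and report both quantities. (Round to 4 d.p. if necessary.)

x* = 1.5148, y* = 26.3269

Utility is quasi-linear in y; the FOC for x is 4/√x = p_x/p_y.
Solve: √x = 4·p_y/p_x, so x*(p_x,p_y) = (4·p_y/p_x)², and y* = (M − p_x·x*)/p_y.
Plugging in: x* = (4·4/13)² = 1.5148, y* = 26.3269.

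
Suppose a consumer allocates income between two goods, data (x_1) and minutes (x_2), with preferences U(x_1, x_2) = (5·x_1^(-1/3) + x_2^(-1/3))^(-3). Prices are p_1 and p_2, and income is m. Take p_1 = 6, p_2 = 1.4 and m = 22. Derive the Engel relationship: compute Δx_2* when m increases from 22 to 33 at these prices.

Δx_2* = 1.3521

With the ratio pinned down, the budget gives x_1* = m/(p_1 + p_2·(x_2/x_1)) and x_2* = (x_2/x_1)·x_1*.
Numerically x_2/x_1 = 0.89082, so x_1* = 22/(6 + 1.4·0.89082) = 3.0357 and x_2* = 0.89082·3.0357 = 2.7042.
At m' = 33: x_2* = 4.0564. Change: 4.0564 − 2.7042 = 1.3521.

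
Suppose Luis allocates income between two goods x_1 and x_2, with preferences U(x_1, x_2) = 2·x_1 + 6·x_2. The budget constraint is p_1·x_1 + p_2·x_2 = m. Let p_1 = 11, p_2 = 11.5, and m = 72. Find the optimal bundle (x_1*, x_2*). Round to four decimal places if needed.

Linear utility — the consumer picks whichever good has higher MU/price: 2/11 = 0.1818 vs 6/11.5 = 0.5217.
x_2 gives more utility per dollar, so spend all income on x_2: x_2* = m/p_2, x_1* = 0.
Numerically: x_1* = 0, x_2* = 6.2609.

x_1* = 0, x_2* = 6.2609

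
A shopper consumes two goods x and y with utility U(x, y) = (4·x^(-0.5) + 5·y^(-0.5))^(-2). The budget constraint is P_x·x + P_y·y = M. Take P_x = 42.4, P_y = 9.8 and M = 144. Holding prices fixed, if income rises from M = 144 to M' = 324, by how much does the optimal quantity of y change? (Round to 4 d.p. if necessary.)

Δy* = 7.6396

MRS = MU_x/MU_y = (4/5)·(y/x)^(1.5). Set equal to P_x/P_y.
Hence y/x = ((5/4)·P_x/P_y)^(1/(1.5)), i.e. raised to the 2/3 power.
With the ratio pinned down, the budget gives x* = M/(P_x + P_y·(y/x)) and y* = (y/x)·x*.
Numerically y/x = 3.081058, so x* = 144/(42.4 + 9.8·3.081058) = 1.9836 and y* = 3.081058·1.9836 = 6.1117.
At M' = 324: y* = 13.7512. Change: 13.7512 − 6.1117 = 7.6396.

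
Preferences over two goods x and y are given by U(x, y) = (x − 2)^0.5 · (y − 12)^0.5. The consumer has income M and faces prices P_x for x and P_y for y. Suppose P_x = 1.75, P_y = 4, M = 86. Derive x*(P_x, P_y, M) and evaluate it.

x* = 11.8571

Discretionary income = 86 − 2·1.75 − 12·4 = 34.5; x* = 2 + 0.5·34.5/1.75 = 11.8571.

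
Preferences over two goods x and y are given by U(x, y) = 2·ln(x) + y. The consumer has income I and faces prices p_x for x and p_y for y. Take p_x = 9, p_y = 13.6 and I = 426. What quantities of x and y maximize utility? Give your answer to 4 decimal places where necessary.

x* = 3.0222, y* = 29.3235

Set MRS = p_x/p_y: (2/x)/1 = p_x/p_y.
So x*(p_x,p_y) = 2·p_y/p_x, independent of income; and y* = (I − 2·p_y)/p_y.
At the given prices: x* = 2·13.6/9 = 3.0222, and y* = 29.3235.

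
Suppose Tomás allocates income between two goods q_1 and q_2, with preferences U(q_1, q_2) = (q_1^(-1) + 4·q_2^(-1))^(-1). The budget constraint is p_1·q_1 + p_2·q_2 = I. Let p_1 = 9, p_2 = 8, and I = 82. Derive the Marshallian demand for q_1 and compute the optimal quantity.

MRS = MU_q_1/MU_q_2 = (1/4)·(q_2/q_1)^(2). Set equal to p_1/p_2.
Solve for the ratio: q_2/q_1 = [4·p_1/p_2]^(0.5).
With the ratio pinned down, the budget gives q_1* = I/(p_1 + p_2·(q_2/q_1)) and q_2* = (q_2/q_1)·q_1*.
Numerically q_2/q_1 = 2.12132, so q_1* = 82/(9 + 8·2.12132) = 3.1574.

q_1* = 3.1574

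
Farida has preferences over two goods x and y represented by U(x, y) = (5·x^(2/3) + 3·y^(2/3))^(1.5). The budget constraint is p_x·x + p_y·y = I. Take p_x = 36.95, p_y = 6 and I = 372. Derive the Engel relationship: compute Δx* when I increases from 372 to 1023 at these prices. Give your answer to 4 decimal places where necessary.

Δx* = 1.9167

MRS = MU_x/MU_y = (5/3)·(y/x)^(1/3). Set equal to p_x/p_y.
Hence y/x = ((3/5)·p_x/p_y)^(1/(1/3)), i.e. raised to the 3 power.
With the ratio pinned down, the budget gives x* = I/(p_x + p_y·(y/x)) and y* = (y/x)·x*.
Numerically y/x = 50.447927, so x* = 372/(36.95 + 6·50.447927) = 1.0953.
At I' = 1023: x* = 3.012. Change: 3.012 − 1.0953 = 1.9167.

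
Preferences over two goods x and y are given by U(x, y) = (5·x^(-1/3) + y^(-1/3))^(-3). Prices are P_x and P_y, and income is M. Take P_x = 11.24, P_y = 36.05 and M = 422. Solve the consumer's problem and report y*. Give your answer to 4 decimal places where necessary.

y* = 3.3459

MRS = MU_x/MU_y = 5·(y/x)^(4/3). Set equal to P_x/P_y.
Hence y/x = ((1/5)·P_x/P_y)^(1/(4/3)), i.e. raised to the 0.75 power.
Substitute y = (y/x)·x into the budget: x* = M/(P_x + P_y·(y/x)).
Numerically y/x = 0.124787, so x* = 422/(11.24 + 36.05·0.124787) = 26.8131 and y* = 0.124787·26.8131 = 3.3459.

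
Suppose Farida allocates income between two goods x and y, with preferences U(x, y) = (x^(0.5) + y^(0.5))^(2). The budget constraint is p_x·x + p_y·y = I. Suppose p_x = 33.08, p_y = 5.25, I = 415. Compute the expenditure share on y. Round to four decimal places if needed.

share on y = 0.863

MU_x ∝ x^(-0.5), MU_y ∝ y^(-0.5), so MRS = (y/x)^(0.5) = p_x/p_y.
Solve for the ratio: y/x = [p_x/p_y]^(2).
Substitute y = (y/x)·x into the budget: x* = I/(p_x + p_y·(y/x)).
Numerically y/x = 39.702001, so x* = 415/(33.08 + 5.25·39.702001) = 1.7183 and y* = 39.702001·1.7183 = 68.2206.
Expenditure on y: 5.25·68.2206 = 358.1581; share = 0.863.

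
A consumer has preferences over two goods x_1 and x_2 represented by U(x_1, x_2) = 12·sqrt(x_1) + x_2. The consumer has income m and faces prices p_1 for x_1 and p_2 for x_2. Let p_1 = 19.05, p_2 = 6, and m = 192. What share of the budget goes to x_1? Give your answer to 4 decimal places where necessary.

MU_x_1 = 6/√x_1, MU_x_2 = 1. Tangency: 6/√x_1 = p_1/p_2.
Solve: √x_1 = 6·p_2/p_1, so x_1*(p_1,p_2) = (6·p_2/p_1)², and x_2* = (m − p_1·x_1*)/p_2.
Plugging in: x_1* = (6·6/19.05)² = 3.5712, x_2* = 20.6614.
Expenditure on x_1: 19.05·3.5712 = 68.0315; share = 0.3543.

share on x_1 = 0.3543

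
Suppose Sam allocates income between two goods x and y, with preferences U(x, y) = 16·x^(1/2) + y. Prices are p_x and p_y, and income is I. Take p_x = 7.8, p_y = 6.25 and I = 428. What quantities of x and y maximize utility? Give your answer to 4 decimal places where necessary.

MU_x = 8/√x, MU_y = 1. Tangency: 8/√x = p_x/p_y.
Solve: √x = 8·p_y/p_x, so x*(p_x,p_y) = (8·p_y/p_x)², and y* = (I − p_x·x*)/p_y.
Plugging in: x* = (8·6.25/7.8)² = 41.0914, y* = 17.1979.

x* = 41.0914, y* = 17.1979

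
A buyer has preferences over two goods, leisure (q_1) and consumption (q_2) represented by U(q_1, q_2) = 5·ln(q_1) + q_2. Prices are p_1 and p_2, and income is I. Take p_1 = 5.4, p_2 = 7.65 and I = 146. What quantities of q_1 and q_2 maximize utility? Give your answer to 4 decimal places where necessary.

MU_q_1 = 5/q_1, MU_q_2 = 1. Tangency: 5/q_1 = p_1/p_2.
So q_1*(p_1,p_2) = 5·p_2/p_1, independent of income; and q_2* = (I − 5·p_2)/p_2.
At the given prices: q_1* = 5·7.65/5.4 = 7.0833, and q_2* = 14.085.

q_1* = 7.0833, q_2* = 14.085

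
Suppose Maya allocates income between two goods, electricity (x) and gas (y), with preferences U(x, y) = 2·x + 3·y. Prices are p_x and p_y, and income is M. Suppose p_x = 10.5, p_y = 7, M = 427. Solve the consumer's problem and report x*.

Numerically: x* = 0, y* = 61.

x* = 0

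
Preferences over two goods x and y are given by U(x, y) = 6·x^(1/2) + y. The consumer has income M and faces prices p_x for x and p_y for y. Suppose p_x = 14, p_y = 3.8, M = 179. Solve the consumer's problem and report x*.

Utility is quasi-linear in y; the FOC for x is 3/√x = p_x/p_y.
Thus x* = (3·p_y/p_x)² — independent of M — with the rest of income spent on y.
Plugging in: x* = (3·3.8/14)² = 0.6631.

x* = 0.6631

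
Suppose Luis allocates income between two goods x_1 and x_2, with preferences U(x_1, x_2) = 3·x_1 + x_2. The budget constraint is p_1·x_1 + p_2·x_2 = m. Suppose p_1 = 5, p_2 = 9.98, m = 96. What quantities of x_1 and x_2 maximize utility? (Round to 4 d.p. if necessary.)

x_1* = 19.2, x_2* = 0

Linear utility — the consumer picks whichever good has higher MU/price: 3/5 = 0.6 vs 1/9.98 = 0.1002.
x_1 gives more utility per dollar, so spend all income on x_1: x_1* = m/p_1, x_2* = 0.
Numerically: x_1* = 19.2, x_2* = 0.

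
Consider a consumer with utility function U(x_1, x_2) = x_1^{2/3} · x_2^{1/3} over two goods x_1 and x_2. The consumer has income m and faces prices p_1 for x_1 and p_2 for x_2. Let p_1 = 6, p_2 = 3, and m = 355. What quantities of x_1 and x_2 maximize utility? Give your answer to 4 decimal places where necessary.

Demand: x_1*(p_1,p_2,m) = 2/3·m/p_1 and x_2* = 1/3·m/p_2.
At p_1=6, p_2=3, m=355: x_1* = 2/3·355/6 = 39.4444, x_2* = 39.4444.

x_1* = 39.4444, x_2* = 39.4444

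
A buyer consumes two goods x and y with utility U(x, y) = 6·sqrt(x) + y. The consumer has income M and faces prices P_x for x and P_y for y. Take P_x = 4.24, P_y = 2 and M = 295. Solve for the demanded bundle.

MU_x = 3/√x, MU_y = 1. Tangency: 3/√x = P_x/P_y.
Solve: √x = 3·P_y/P_x, so x*(P_x,P_y) = (3·P_y/P_x)², and y* = (M − P_x·x*)/P_y.
Plugging in: x* = (3·2/4.24)² = 2.0025, y* = 143.2547.

x* = 2.0025, y* = 143.2547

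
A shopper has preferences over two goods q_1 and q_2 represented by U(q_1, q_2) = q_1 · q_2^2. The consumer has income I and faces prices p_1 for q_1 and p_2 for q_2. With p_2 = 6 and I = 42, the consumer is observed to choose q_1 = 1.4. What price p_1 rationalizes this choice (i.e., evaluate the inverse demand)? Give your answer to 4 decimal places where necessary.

The MRS is (1/2)·q_2/q_1. Set MRS = p_1/p_2.
So p_2·q_2 = 2·p_1·q_1; combined with the budget, a share 1/3 of income goes to q_1.
Demand: q_1*(p_1,p_2,I) = 1/3·I/p_1 and q_2* = 2/3·I/p_2.
Set q_1* = 1.4 in the demand function and solve for p_1: p_1 = 10.

p_1 = 10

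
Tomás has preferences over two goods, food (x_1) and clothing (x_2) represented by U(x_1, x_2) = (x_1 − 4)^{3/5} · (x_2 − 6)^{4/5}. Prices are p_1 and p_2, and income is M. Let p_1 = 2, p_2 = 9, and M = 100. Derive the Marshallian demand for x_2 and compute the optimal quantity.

x_2* = 8.4127

After buying the subsistence bundle (4, 6), a share 3/7 of the remaining income goes to x_1: x_1* = 4 + 3/7·(M − 4p_1 − 6p_2)/p_1.
Discretionary income = 100 − 4·2 − 6·9 = 38; x_2* = 6 + 4/7·38/9 = 8.4127.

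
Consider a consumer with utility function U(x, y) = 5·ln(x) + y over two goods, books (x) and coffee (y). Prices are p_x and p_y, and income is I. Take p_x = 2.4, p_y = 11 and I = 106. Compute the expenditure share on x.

share on x = 0.5189

So x*(p_x,p_y) = 5·p_y/p_x, independent of income; and y* = (I − 5·p_y)/p_y.
At the given prices: x* = 5·11/2.4 = 22.9167, and y* = 4.6364.
Expenditure on x: 2.4·22.9167 = 55; share = 0.5189.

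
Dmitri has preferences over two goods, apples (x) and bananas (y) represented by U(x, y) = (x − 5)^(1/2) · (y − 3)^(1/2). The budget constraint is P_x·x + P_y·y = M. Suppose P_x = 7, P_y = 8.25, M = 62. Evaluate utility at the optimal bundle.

V = 0.148

Discretionary income = 62 − 5·7 − 3·8.25 = 2.25; x* = 5 + 0.5·2.25/7 = 5.1607; y* = 3 + 0.5·2.25/8.25 = 3.1364.
Utility at the optimum: U(5.1607, 3.1364) = 0.148.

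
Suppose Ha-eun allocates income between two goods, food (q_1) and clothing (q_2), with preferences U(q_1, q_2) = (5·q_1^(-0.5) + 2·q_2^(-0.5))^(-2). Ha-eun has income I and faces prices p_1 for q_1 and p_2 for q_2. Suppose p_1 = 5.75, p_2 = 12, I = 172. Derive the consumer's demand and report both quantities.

Numerically q_2/q_1 = 0.332428, so q_1* = 172/(5.75 + 12·0.332428) = 17.6607 and q_2* = 0.332428·17.6607 = 5.8709.

q_1* = 17.6607, q_2* = 5.8709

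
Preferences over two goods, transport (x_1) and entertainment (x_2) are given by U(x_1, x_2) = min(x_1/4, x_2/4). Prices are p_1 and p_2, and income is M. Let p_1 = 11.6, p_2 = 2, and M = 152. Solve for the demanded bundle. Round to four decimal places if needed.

x_1* = 11.1765, x_2* = 11.1765

With perfect complements, no substitution: consume in ratio x_1:x_2 = 4:4.
Budget: p_1·x_1 + p_2·x_1 = M, so (4·p_1 + 4·p_2)·x_1 = 4·M.
Demand: x_1*(p_1,p_2,M) = 4·M/(4·p_1 + 4·p_2), x_2* = 4·M/(4·p_1 + 4·p_2).
Here 4·11.6 + 4·2 = 54.4, giving x_1* = 11.1765 and x_2* = 11.1765.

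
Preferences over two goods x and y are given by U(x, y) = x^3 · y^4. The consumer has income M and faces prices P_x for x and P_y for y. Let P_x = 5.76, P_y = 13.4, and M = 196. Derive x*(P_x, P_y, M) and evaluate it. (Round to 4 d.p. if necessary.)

x* = 14.5833

The MRS is (3/4)·y/x. Set MRS = P_x/P_y.
So 3·P_y·y = 4·P_x·x; combined with the budget, a share 3/7 of income goes to x.
Demand: x*(P_x,P_y,M) = 3/7·M/P_x and y* = 4/7·M/P_y.
At P_x=5.76, P_y=13.4, M=196: x* = 3/7·196/5.76 = 14.5833.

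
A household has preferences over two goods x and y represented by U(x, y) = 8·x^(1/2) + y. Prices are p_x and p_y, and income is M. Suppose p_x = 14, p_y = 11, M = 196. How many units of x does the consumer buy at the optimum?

Set MRS = p_x/p_y: 4·x^(−1/2) = p_x/p_y.
Thus x* = (4·p_y/p_x)² — independent of M — with the rest of income spent on y.
Plugging in: x* = (4·11/14)² = 9.8776.

x* = 9.8776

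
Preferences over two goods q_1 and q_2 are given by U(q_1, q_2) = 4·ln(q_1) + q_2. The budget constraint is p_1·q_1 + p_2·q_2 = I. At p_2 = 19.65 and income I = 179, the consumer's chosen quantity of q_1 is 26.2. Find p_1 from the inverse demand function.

Set MRS = p_1/p_2: (4/q_1)/1 = p_1/p_2.
So q_1*(p_1,p_2) = 4·p_2/p_1, independent of income; and q_2* = (I − 4·p_2)/p_2.
Set q_1* = 26.2 in the demand function and solve for p_1: p_1 = 3.

p_1 = 3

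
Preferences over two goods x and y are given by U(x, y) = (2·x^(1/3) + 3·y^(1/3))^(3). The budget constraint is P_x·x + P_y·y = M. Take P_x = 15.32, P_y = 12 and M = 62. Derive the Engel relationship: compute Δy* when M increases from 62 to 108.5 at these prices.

With the ratio pinned down, the budget gives x* = M/(P_x + P_y·(y/x)) and y* = (y/x)·x*.
Numerically y/x = 2.650045, so x* = 62/(15.32 + 12·2.650045) = 1.3158 and y* = 2.650045·1.3158 = 3.4869.
At M' = 108.5: y* = 6.102. Change: 6.102 − 3.4869 = 2.6151.

Δy* = 2.6151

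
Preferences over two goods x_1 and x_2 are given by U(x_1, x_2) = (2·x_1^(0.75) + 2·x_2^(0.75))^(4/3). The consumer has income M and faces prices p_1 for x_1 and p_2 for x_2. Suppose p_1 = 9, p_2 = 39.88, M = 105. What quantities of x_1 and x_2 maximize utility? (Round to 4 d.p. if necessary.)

From the CES first-order condition, (x_2/x_1)^(0.25) = p_1/p_2.
Solve for the ratio: x_2/x_1 = [p_1/p_2]^(4).
Substitute x_2 = (x_2/x_1)·x_1 into the budget: x_1* = M/(p_1 + p_2·(x_2/x_1)).
Numerically x_2/x_1 = 0.002594, so x_1* = 105/(9 + 39.88·0.002594) = 11.5341 and x_2* = 0.002594·11.5341 = 0.0299.

x_1* = 11.5341, x_2* = 0.0299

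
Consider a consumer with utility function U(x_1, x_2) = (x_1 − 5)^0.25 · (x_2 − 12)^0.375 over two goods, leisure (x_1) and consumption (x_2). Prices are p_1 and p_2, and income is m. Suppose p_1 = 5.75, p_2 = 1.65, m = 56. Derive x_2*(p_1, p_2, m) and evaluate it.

x_2* = 14.7091

Substituting into the budget: x_1* = 5 + 0.4·(m − 5·p_1 − 12·p_2)/p_1, and x_2* = 12 + 0.6·(…)/p_2.
Discretionary income = 56 − 5·5.75 − 12·1.65 = 7.45; x_2* = 12 + 0.6·7.45/1.65 = 14.7091.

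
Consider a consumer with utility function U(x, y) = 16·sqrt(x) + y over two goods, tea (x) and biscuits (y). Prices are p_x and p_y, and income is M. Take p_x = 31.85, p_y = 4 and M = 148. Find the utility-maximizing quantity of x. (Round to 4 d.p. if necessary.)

x* = 1.0094

Solve: √x = 8·p_y/p_x, so x*(p_x,p_y) = (8·p_y/p_x)², and y* = (M − p_x·x*)/p_y.
Plugging in: x* = (8·4/31.85)² = 1.0094.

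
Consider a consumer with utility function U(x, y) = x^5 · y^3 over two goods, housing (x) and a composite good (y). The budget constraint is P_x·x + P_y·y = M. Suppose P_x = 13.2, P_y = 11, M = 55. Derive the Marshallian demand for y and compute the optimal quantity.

y* = 1.875

Demand: x*(P_x,P_y,M) = 0.625·M/P_x and y* = 0.375·M/P_y.
At P_x=13.2, P_y=11, M=55: y* = 0.375·55/11 = 1.875.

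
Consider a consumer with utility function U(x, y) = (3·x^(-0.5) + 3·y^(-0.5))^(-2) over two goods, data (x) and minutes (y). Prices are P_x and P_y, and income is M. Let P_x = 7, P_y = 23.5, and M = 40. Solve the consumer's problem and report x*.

From the CES first-order condition, (y/x)^(1.5) = P_x/P_y.
Hence y/x = (P_x/P_y)^(1/(1.5)), i.e. raised to the 2/3 power.
Substitute y = (y/x)·x into the budget: x* = M/(P_x + P_y·(y/x)).
Numerically y/x = 0.446019, so x* = 40/(7 + 23.5·0.446019) = 2.2881.

x* = 2.2881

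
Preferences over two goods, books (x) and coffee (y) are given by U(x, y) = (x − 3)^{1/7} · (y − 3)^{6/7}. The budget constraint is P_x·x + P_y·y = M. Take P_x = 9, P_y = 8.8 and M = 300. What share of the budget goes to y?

After buying the subsistence bundle (3, 3), a share 1/7 of the remaining income goes to x: x* = 3 + 1/7·(M − 3P_x − 3P_y)/P_x.
Discretionary income = 300 − 3·9 − 3·8.8 = 246.6; x* = 3 + 1/7·246.6/9 = 6.9143; y* = 3 + 6/7·246.6/8.8 = 27.0195.
Expenditure on y: 8.8·27.0195 = 237.7714; share = 0.7926.

share on y = 0.7926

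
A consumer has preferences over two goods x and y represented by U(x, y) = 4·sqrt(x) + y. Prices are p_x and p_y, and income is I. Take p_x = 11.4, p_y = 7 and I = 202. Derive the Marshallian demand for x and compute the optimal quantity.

x* = 1.5082

Set MRS = p_x/p_y: 2·x^(−1/2) = p_x/p_y.
Thus x* = (2·p_y/p_x)² — independent of I — with the rest of income spent on y.
Plugging in: x* = (2·7/11.4)² = 1.5082.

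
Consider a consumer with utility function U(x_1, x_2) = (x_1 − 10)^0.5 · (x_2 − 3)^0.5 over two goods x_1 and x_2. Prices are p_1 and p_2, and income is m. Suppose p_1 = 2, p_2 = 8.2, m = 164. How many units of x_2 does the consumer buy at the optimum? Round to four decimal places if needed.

MRS = (x_2−3)/(x_1−10). Tangency with p_1/p_2 gives x_2−3 = (p_1/p_2)·(x_1−10).
After buying the subsistence bundle (10, 3), a share 0.5 of the remaining income goes to x_1: x_1* = 10 + 0.5·(m − 10p_1 − 3p_2)/p_1.
Discretionary income = 164 − 10·2 − 3·8.2 = 119.4; x_2* = 3 + 0.5·119.4/8.2 = 10.2805.

x_2* = 10.2805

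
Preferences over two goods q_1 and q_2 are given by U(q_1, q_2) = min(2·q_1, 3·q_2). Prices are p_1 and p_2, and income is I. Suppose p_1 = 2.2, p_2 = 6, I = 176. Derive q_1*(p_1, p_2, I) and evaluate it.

q_1* = 28.3871

Leontief preferences: the optimum is at the kink where q_1/3 = q_2/2, i.e. q_2 = (2/3)·q_1.
Budget: p_1·q_1 + p_2·(2/3)·q_1 = I, so (3·p_1 + 2·p_2)·q_1 = 3·I.
Demand: q_1*(p_1,p_2,I) = 3·I/(3·p_1 + 2·p_2), q_2* = 2·I/(3·p_1 + 2·p_2).
Here 3·2.2 + 2·6 = 18.6, giving q_1* = 28.3871.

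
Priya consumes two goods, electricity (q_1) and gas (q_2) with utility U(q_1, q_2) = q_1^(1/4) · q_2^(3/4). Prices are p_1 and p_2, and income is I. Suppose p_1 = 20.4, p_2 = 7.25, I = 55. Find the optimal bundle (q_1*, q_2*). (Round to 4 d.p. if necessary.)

The MRS is (1/3)·q_2/q_1. Set MRS = p_1/p_2.
Rearranging, p_2·q_2 = 3·p_1·q_1. Substituting into the budget gives p_1·q_1·(1 + 3) = I.
Demand: q_1*(p_1,p_2,I) = 0.25·I/p_1 and q_2* = 0.75·I/p_2.
At p_1=20.4, p_2=7.25, I=55: q_1* = 0.25·55/20.4 = 0.674, q_2* = 5.6897.

q_1* = 0.674, q_2* = 5.6897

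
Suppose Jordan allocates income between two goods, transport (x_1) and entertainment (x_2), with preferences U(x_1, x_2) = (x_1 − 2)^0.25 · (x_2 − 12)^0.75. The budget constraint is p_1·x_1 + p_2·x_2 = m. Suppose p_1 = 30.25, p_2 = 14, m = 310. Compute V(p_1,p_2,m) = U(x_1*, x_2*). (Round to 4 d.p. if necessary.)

V = 2.7363

Let x_1' = x_1−2, x_2' = x_2−12. MRS = (1/3)·x_2'/x_1' = p_1/p_2.
After buying the subsistence bundle (2, 12), a share 0.25 of the remaining income goes to x_1: x_1* = 2 + 0.25·(m − 2p_1 − 12p_2)/p_1.
Discretionary income = 310 − 2·30.25 − 12·14 = 81.5; x_1* = 2 + 0.25·81.5/30.25 = 2.6736; x_2* = 12 + 0.75·81.5/14 = 16.3661.
Utility at the optimum: U(2.6736, 16.3661) = 2.7363.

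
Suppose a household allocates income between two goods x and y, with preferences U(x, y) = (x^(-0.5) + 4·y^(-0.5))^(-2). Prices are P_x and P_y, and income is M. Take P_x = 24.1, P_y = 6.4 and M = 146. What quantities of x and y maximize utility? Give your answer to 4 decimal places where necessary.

x* = 2.3125, y* = 14.1044

Substitute y = (y/x)·x into the budget: x* = M/(P_x + P_y·(y/x)).
Numerically y/x = 6.099085, so x* = 146/(24.1 + 6.4·6.099085) = 2.3125 and y* = 6.099085·2.3125 = 14.1044.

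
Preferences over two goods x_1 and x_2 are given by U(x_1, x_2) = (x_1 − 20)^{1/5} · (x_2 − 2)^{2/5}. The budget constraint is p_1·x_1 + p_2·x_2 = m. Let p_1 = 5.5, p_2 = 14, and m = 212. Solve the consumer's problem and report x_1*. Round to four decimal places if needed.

Let x_1' = x_1−20, x_2' = x_2−2. MRS = (1/2)·x_2'/x_1' = p_1/p_2.
After buying the subsistence bundle (20, 2), a share 1/3 of the remaining income goes to x_1: x_1* = 20 + 1/3·(m − 20p_1 − 2p_2)/p_1.
Discretionary income = 212 − 20·5.5 − 2·14 = 74; x_1* = 20 + 1/3·74/5.5 = 24.4848.

x_1* = 24.4848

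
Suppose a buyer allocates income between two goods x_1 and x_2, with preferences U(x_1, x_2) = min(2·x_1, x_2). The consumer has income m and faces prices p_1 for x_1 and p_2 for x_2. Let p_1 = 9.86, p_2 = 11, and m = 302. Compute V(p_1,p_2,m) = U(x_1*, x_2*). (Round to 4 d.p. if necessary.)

With perfect complements, no substitution: consume in ratio x_1:x_2 = 1:2.
Budget: p_1·x_1 + p_2·2·x_1 = m, so (p_1 + 2·p_2)·x_1 = m.
Demand: x_1*(p_1,p_2,m) = m/(p_1 + 2·p_2), x_2* = 2·m/(p_1 + 2·p_2).
Here 9.86 + 2·11 = 31.86, giving x_1* = 9.479 and x_2* = 18.9579.
Utility at the optimum: U(9.479, 18.9579) = 18.9579.

V = 18.9579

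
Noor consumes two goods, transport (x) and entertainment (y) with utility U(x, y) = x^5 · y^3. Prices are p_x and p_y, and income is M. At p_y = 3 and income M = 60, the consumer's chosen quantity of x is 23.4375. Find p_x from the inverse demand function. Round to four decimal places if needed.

The MRS is (5/3)·y/x. Set MRS = p_x/p_y.
Rearranging, p_y·y = (3/5)·p_x·x. Substituting into the budget gives p_x·x·(1 + (3/5)) = M.
Demand: x*(p_x,p_y,M) = 0.625·M/p_x and y* = 0.375·M/p_y.
Set x* = 23.4375 in the demand function and solve for p_x: p_x = 1.6.

p_x = 1.6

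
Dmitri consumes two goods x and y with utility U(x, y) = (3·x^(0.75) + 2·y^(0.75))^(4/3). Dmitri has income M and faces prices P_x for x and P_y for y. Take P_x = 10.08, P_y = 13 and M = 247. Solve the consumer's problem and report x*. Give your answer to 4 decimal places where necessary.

x* = 22.4378

MRS = MU_x/MU_y = (3/2)·(y/x)^(0.25). Set equal to P_x/P_y.
Hence y/x = ((2/3)·P_x/P_y)^(1/(0.25)), i.e. raised to the 4 power.
Substitute y = (y/x)·x into the budget: x* = M/(P_x + P_y·(y/x)).
Numerically y/x = 0.071401, so x* = 247/(10.08 + 13·0.071401) = 22.4378.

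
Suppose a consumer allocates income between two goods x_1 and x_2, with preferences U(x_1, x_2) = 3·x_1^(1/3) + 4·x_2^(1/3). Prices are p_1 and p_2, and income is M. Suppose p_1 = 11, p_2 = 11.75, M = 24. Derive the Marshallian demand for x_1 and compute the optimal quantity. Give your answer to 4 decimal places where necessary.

MRS = MU_x_1/MU_x_2 = (3/4)·(x_2/x_1)^(2/3). Set equal to p_1/p_2.
Solve for the ratio: x_2/x_1 = [(4/3)·p_1/p_2]^(1.5).
With the ratio pinned down, the budget gives x_1* = M/(p_1 + p_2·(x_2/x_1)) and x_2* = (x_2/x_1)·x_1*.
Numerically x_2/x_1 = 1.39457, so x_1* = 24/(11 + 11.75·1.39457) = 0.8764.

x_1* = 0.8764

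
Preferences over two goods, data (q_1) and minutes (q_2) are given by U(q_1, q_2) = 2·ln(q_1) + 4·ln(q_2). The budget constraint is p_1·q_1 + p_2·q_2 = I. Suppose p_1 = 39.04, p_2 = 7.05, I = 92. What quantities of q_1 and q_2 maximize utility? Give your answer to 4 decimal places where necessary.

Tangency: MRS = (1/2)·q_2/q_1 = p_1/p_2.
Rearranging, p_2·q_2 = 2·p_1·q_1. Substituting into the budget gives p_1·q_1·(1 + 2) = I.
Demand: q_1*(p_1,p_2,I) = 1/3·I/p_1 and q_2* = 2/3·I/p_2.
At p_1=39.04, p_2=7.05, I=92: q_1* = 1/3·92/39.04 = 0.7855, q_2* = 8.6998.

q_1* = 0.7855, q_2* = 8.6998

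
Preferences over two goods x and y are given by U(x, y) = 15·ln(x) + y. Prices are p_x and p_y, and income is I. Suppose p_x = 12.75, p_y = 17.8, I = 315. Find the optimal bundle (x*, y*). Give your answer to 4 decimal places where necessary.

x* = 20.9412, y* = 2.6966

MU_x = 15/x, MU_y = 1. Tangency: 15/x = p_x/p_y.
So x*(p_x,p_y) = 15·p_y/p_x, independent of income; and y* = (I − 15·p_y)/p_y.
At the given prices: x* = 15·17.8/12.75 = 20.9412, and y* = 2.6966.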